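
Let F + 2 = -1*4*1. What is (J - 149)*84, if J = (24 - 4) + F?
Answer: -11340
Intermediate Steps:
F = -6 (F = -2 - 1*4*1 = -2 - 4*1 = -2 - 4 = -6)
J = 14 (J = (24 - 4) - 6 = 20 - 6 = 14)
(J - 149)*84 = (14 - 149)*84 = -135*84 = -11340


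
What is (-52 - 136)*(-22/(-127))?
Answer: -4136/127 ≈ -32.567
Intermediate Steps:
(-52 - 136)*(-22/(-127)) = -(-4136)*(-1)/127 = -188*22/127 = -4136/127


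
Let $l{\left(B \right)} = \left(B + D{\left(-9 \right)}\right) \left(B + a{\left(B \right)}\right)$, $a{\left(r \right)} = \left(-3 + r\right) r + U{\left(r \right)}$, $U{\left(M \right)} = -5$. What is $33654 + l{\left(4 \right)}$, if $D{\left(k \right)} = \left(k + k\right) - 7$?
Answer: $33591$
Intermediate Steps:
$a{\left(r \right)} = -5 + r \left(-3 + r\right)$ ($a{\left(r \right)} = \left(-3 + r\right) r - 5 = r \left(-3 + r\right) - 5 = -5 + r \left(-3 + r\right)$)
$D{\left(k \right)} = -7 + 2 k$ ($D{\left(k \right)} = 2 k - 7 = -7 + 2 k$)
$l{\left(B \right)} = \left(-25 + B\right) \left(-5 + B^{2} - 2 B\right)$ ($l{\left(B \right)} = \left(B + \left(-7 + 2 \left(-9\right)\right)\right) \left(B - \left(5 - B^{2} + 3 B\right)\right) = \left(B - 25\right) \left(-5 + B^{2} - 2 B\right) = \left(-25 + B\right) \left(-5 + B^{2} - 2 B\right)$)
$33654 + l{\left(4 \right)} = 33654 + \left(125 + 4^{3} - 27 \cdot 4^{2} + 45 \cdot 4\right) = 33654 + \left(125 + 64 - 432 + 180\right) = 33654 - 63 = 33591$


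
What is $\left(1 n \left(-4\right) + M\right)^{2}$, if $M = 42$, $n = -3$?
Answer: $2916$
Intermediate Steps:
$\left(1 n \left(-4\right) + M\right)^{2} = \left(1 \left(-3\right) \left(-4\right) + 42\right)^{2} = \left(\left(-3\right) \left(-4\right) + 42\right)^{2} = \left(12 + 42\right)^{2} = 54^{2} = 2916$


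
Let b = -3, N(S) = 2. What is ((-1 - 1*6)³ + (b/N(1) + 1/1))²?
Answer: 471969/4 ≈ 1.1799e+5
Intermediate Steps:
((-1 - 1*6)³ + (b/N(1) + 1/1))² = ((-1 - 1*6)³ + (-3/2 + 1/1))² = ((-1 - 6)³ + (-3*½ + 1*1))² = ((-7)³ + (-3/2 + 1))² = (-343 - ½)² = (-687/2)² = 471969/4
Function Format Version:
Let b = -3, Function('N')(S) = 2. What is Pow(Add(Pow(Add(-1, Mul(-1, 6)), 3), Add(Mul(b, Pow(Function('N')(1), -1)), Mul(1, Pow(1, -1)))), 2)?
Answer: Rational(471969, 4) ≈ 1.1799e+5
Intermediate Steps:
Pow(Add(Pow(Add(-1, Mul(-1, 6)), 3), Add(Mul(b, Pow(Function('N')(1), -1)), Mul(1, Pow(1, -1)))), 2) = Pow(Add(Pow(Add(-1, Mul(-1, 6)), 3), Add(Mul(-3, Pow(2, -1)), Mul(1, Pow(1, -1)))), 2) = Pow(Add(Pow(Add(-1, -6), 3), Add(Mul(-3, Rational(1, 2)), Mul(1, 1))), 2) = Pow(Add(Pow(-7, 3), Add(Rational(-3, 2), 1)), 2) = Pow(Add(-343, Rational(-1, 2)), 2) = Pow(Rational(-687, 2), 2) = Rational(471969, 4)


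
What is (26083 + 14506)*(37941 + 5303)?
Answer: 1755230716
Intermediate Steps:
(26083 + 14506)*(37941 + 5303) = 40589*43244 = 1755230716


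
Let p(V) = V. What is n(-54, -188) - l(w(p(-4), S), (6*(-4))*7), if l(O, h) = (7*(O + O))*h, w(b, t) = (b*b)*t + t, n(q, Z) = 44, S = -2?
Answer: -79924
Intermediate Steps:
w(b, t) = t + t*b² (w(b, t) = b²*t + t = t*b² + t = t + t*b²)
l(O, h) = 14*O*h (l(O, h) = (7*(2*O))*h = (14*O)*h = 14*O*h)
n(-54, -188) - l(w(p(-4), S), (6*(-4))*7) = 44 - 14*(-2*(1 + (-4)²))*(6*(-4))*7 = 44 - 14*(-2*(1 + 16))*(-24*7) = 44 - 14*(-2*17)*(-168) = 44 - 14*(-34)*(-168) = 44 - 1*79968 = 44 - 79968 = -79924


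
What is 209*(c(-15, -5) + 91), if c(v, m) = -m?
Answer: 20064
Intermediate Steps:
209*(c(-15, -5) + 91) = 209*(-1*(-5) + 91) = 209*(5 + 91) = 209*96 = 20064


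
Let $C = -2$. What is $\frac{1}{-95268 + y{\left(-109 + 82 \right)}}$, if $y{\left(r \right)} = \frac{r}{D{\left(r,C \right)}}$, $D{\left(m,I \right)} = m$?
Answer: $- \frac{1}{95267} \approx -1.0497 \cdot 10^{-5}$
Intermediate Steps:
$y{\left(r \right)} = 1$ ($y{\left(r \right)} = \frac{r}{r} = 1$)
$\frac{1}{-95268 + y{\left(-109 + 82 \right)}} = \frac{1}{-95268 + 1} = \frac{1}{-95267} = - \frac{1}{95267}$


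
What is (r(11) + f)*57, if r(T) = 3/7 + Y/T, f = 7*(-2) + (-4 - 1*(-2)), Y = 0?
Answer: -6213/7 ≈ -887.57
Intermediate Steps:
f = -16 (f = -14 + (-4 + 2) = -14 - 2 = -16)
r(T) = 3/7 (r(T) = 3/7 + 0/T = 3*(⅐) + 0 = 3/7 + 0 = 3/7)
(r(11) + f)*57 = (3/7 - 16)*57 = -109/7*57 = -6213/7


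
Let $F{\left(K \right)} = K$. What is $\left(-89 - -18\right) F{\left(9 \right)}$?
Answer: $-639$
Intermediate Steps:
$\left(-89 - -18\right) F{\left(9 \right)} = \left(-89 - -18\right) 9 = \left(-89 + \left(-37 + 55\right)\right) 9 = \left(-89 + 18\right) 9 = \left(-71\right) 9 = -639$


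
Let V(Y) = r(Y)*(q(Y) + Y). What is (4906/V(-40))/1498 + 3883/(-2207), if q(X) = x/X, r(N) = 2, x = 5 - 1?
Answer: -1193324022/662870243 ≈ -1.8002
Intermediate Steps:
x = 4
q(X) = 4/X
V(Y) = 2*Y + 8/Y (V(Y) = 2*(4/Y + Y) = 2*(Y + 4/Y) = 2*Y + 8/Y)
(4906/V(-40))/1498 + 3883/(-2207) = (4906/(2*(-40) + 8/(-40)))/1498 + 3883/(-2207) = (4906/(-80 + 8*(-1/40)))*(1/1498) + 3883*(-1/2207) = (4906/(-80 - ⅕))*(1/1498) - 3883/2207 = (4906/(-401/5))*(1/1498) - 3883/2207 = (4906*(-5/401))*(1/1498) - 3883/2207 = -24530/401*1/1498 - 3883/2207 = -12265/300349 - 3883/2207 = -1193324022/662870243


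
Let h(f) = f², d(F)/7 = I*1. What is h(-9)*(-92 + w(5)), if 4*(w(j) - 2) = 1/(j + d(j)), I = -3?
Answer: -466641/64 ≈ -7291.3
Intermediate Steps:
d(F) = -21 (d(F) = 7*(-3*1) = 7*(-3) = -21)
w(j) = 2 + 1/(4*(-21 + j)) (w(j) = 2 + 1/(4*(j - 21)) = 2 + 1/(4*(-21 + j)))
h(-9)*(-92 + w(5)) = (-9)²*(-92 + (-167 + 8*5)/(4*(-21 + 5))) = 81*(-92 + (¼)*(-167 + 40)/(-16)) = 81*(-92 + (¼)*(-1/16)*(-127)) = 81*(-92 + 127/64) = 81*(-5761/64) = -466641/64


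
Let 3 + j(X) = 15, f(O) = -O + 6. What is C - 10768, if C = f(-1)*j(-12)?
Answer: -10684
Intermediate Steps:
f(O) = 6 - O
j(X) = 12 (j(X) = -3 + 15 = 12)
C = 84 (C = (6 - 1*(-1))*12 = (6 + 1)*12 = 7*12 = 84)
C - 10768 = 84 - 10768 = -10684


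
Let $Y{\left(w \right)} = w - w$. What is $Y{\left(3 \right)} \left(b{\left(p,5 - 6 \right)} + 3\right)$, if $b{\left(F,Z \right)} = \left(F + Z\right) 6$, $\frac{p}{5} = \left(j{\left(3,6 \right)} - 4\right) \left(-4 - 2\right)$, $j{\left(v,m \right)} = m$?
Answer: $0$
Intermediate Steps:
$p = -60$ ($p = 5 \left(6 - 4\right) \left(-4 - 2\right) = 5 \cdot 2 \left(-6\right) = 5 \left(-12\right) = -60$)
$b{\left(F,Z \right)} = 6 F + 6 Z$
$Y{\left(w \right)} = 0$
$Y{\left(3 \right)} \left(b{\left(p,5 - 6 \right)} + 3\right) = 0 \left(\left(6 \left(-60\right) + 6 \left(5 - 6\right)\right) + 3\right) = 0 \left(\left(-360 + 6 \left(5 - 6\right)\right) + 3\right) = 0 \left(\left(-360 + 6 \left(-1\right)\right) + 3\right) = 0 \left(\left(-360 - 6\right) + 3\right) = 0 \left(-366 + 3\right) = 0 \left(-363\right) = 0$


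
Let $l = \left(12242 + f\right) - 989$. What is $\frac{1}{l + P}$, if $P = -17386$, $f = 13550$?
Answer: $\frac{1}{7417} \approx 0.00013483$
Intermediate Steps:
$l = 24803$ ($l = \left(12242 + 13550\right) - 989 = 25792 - 989 = 24803$)
$\frac{1}{l + P} = \frac{1}{24803 - 17386} = \frac{1}{7417}$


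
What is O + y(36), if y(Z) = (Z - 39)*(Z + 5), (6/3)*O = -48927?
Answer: -49173/2 ≈ -24587.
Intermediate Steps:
O = -48927/2 (O = (1/2)*(-48927) = -48927/2 ≈ -24464.)
y(Z) = (-39 + Z)*(5 + Z)
O + y(36) = -48927/2 + (-195 + 36**2 - 34*36) = -48927/2 + (-195 + 1296 - 1224) = -48927/2 - 123 = -49173/2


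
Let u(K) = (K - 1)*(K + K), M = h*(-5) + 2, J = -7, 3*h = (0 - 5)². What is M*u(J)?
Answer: -13328/3 ≈ -4442.7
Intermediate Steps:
h = 25/3 (h = (0 - 5)²/3 = (⅓)*(-5)² = (⅓)*25 = 25/3 ≈ 8.3333)
M = -119/3 (M = (25/3)*(-5) + 2 = -125/3 + 2 = -119/3 ≈ -39.667)
u(K) = 2*K*(-1 + K) (u(K) = (-1 + K)*(2*K) = 2*K*(-1 + K))
M*u(J) = -238*(-7)*(-1 - 7)/3 = -238*(-7)*(-8)/3 = -119/3*112 = -13328/3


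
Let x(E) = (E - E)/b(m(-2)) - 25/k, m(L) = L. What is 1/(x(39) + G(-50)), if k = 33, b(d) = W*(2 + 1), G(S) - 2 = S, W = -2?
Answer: -33/1609 ≈ -0.020510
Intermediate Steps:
G(S) = 2 + S
b(d) = -6 (b(d) = -2*(2 + 1) = -2*3 = -6)
x(E) = -25/33 (x(E) = (E - E)/(-6) - 25/33 = 0*(-1/6) - 25*1/33 = 0 - 25/33 = -25/33)
1/(x(39) + G(-50)) = 1/(-25/33 + (2 - 50)) = 1/(-25/33 - 48) = 1/(-1609/33) = -33/1609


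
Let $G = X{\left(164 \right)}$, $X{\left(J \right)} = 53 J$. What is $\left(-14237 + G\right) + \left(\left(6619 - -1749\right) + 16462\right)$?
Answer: $19285$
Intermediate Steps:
$G = 8692$ ($G = 53 \cdot 164 = 8692$)
$\left(-14237 + G\right) + \left(\left(6619 - -1749\right) + 16462\right) = \left(-14237 + 8692\right) + \left(\left(6619 - -1749\right) + 16462\right) = -5545 + \left(\left(6619 + 1749\right) + 16462\right) = -5545 + \left(8368 + 16462\right) = -5545 + 24830 = 19285$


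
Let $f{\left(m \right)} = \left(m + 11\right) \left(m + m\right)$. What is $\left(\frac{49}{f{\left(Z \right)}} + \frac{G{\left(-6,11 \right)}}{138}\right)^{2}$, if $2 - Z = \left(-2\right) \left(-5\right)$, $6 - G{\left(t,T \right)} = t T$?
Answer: $\frac{303601}{1218816} \approx 0.24909$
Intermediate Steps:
$G{\left(t,T \right)} = 6 - T t$ ($G{\left(t,T \right)} = 6 - t T = 6 - T t$)
$Z = -8$ ($Z = 2 - \left(-2\right) \left(-5\right) = 2 - 10 = -8$)
$f{\left(m \right)} = 2 m \left(11 + m\right)$ ($f{\left(m \right)} = \left(11 + m\right) 2 m = 2 m \left(11 + m\right)$)
$\left(\frac{49}{f{\left(Z \right)}} + \frac{G{\left(-6,11 \right)}}{138}\right)^{2} = \left(\frac{49}{2 \left(-8\right) \left(11 - 8\right)} + \frac{6 - 11 \left(-6\right)}{138}\right)^{2} = \left(\frac{49}{2 \left(-8\right) 3} + \left(6 + 66\right) \frac{1}{138}\right)^{2} = \left(\frac{49}{-48} + 72 \cdot \frac{1}{138}\right)^{2} = \left(49 \left(- \frac{1}{48}\right) + \frac{12}{23}\right)^{2} = \left(- \frac{49}{48} + \frac{12}{23}\right)^{2} = \left(- \frac{551}{1104}\right)^{2} = \frac{303601}{1218816}$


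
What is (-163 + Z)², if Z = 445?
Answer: 79524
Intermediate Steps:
(-163 + Z)² = (-163 + 445)² = 282² = 79524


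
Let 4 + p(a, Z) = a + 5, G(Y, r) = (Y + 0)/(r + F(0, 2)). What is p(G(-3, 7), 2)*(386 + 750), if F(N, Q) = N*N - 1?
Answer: 568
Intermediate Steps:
F(N, Q) = -1 + N² (F(N, Q) = N² - 1 = -1 + N²)
G(Y, r) = Y/(-1 + r) (G(Y, r) = (Y + 0)/(r + (-1 + 0²)) = Y/(r + (-1 + 0)) = Y/(r - 1) = Y/(-1 + r))
p(a, Z) = 1 + a (p(a, Z) = -4 + (a + 5) = -4 + (5 + a) = 1 + a)
p(G(-3, 7), 2)*(386 + 750) = (1 - 3/(-1 + 7))*(386 + 750) = (1 - 3/6)*1136 = (1 - 3*⅙)*1136 = (1 - ½)*1136 = (½)*1136 = 568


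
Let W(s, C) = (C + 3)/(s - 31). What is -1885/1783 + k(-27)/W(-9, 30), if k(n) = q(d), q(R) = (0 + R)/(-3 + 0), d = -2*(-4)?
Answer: 383945/176517 ≈ 2.1751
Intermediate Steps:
d = 8
q(R) = -R/3 (q(R) = R/(-3) = R*(-1/3) = -R/3)
W(s, C) = (3 + C)/(-31 + s)
k(n) = -8/3 (k(n) = -1/3*8 = -8/3)
-1885/1783 + k(-27)/W(-9, 30) = -1885/1783 - 8*(-31 - 9)/(3 + 30)/3 = -1885*1/1783 - 8/(3*(33/(-40))) = -1885/1783 - 8/(3*((-1/40*33))) = -1885/1783 - 8/(3*(-33/40)) = -1885/1783 - 8/3*(-40/33) = -1885/1783 + 320/99 = 383945/176517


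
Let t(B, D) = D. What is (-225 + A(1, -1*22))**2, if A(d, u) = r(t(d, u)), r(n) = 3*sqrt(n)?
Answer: 50427 - 1350*I*sqrt(22) ≈ 50427.0 - 6332.1*I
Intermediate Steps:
A(d, u) = 3*sqrt(u)
(-225 + A(1, -1*22))**2 = (-225 + 3*sqrt(-1*22))**2 = (-225 + 3*sqrt(-22))**2 = (-225 + 3*(I*sqrt(22)))**2 = (-225 + 3*I*sqrt(22))**2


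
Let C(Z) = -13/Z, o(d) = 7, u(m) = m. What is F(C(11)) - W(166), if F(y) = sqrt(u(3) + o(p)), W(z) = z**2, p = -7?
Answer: -27556 + sqrt(10) ≈ -27553.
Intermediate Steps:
F(y) = sqrt(10) (F(y) = sqrt(3 + 7) = sqrt(10))
F(C(11)) - W(166) = sqrt(10) - 1*166**2 = sqrt(10) - 1*27556 = sqrt(10) - 27556 = -27556 + sqrt(10)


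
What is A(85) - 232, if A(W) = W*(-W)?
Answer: -7457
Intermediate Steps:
A(W) = -W²
A(85) - 232 = -1*85² - 232 = -1*7225 - 232 = -7225 - 232 = -7457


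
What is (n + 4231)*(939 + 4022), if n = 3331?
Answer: 37515082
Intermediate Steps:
(n + 4231)*(939 + 4022) = (3331 + 4231)*(939 + 4022) = 7562*4961 = 37515082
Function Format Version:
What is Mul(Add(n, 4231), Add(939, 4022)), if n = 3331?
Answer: 37515082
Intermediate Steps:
Mul(Add(n, 4231), Add(939, 4022)) = Mul(Add(3331, 4231), Add(939, 4022)) = Mul(7562, 4961) = 37515082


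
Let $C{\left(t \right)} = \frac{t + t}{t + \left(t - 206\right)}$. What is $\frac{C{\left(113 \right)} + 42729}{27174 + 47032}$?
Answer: $\frac{427403}{742060} \approx 0.57597$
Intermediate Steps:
$C{\left(t \right)} = \frac{2 t}{-206 + 2 t}$ ($C{\left(t \right)} = \frac{2 t}{t + \left(-206 + t\right)} = \frac{2 t}{-206 + 2 t}$)
$\frac{C{\left(113 \right)} + 42729}{27174 + 47032} = \frac{\frac{113}{-103 + 113} + 42729}{27174 + 47032} = \frac{\frac{113}{10} + 42729}{74206} = \left(113 \cdot \frac{1}{10} + 42729\right) \frac{1}{74206} = \left(\frac{113}{10} + 42729\right) \frac{1}{74206} = \frac{427403}{10} \cdot \frac{1}{74206} = \frac{427403}{742060}$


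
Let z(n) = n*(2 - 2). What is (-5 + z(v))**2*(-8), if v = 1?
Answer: -200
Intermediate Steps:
z(n) = 0 (z(n) = n*0 = 0)
(-5 + z(v))**2*(-8) = (-5 + 0)**2*(-8) = (-5)**2*(-8) = 25*(-8) = -200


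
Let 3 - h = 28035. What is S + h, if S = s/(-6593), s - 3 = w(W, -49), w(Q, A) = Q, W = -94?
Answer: -184814885/6593 ≈ -28032.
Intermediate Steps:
s = -91 (s = 3 - 94 = -91)
h = -28032 (h = 3 - 1*28035 = 3 - 28035 = -28032)
S = 91/6593 (S = -91/(-6593) = -91*(-1/6593) = 91/6593 ≈ 0.013803)
S + h = 91/6593 - 28032 = -184814885/6593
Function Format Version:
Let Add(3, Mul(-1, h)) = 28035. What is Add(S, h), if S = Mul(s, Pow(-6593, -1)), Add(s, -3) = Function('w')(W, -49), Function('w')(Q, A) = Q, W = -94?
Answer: Rational(-184814885, 6593) ≈ -28032.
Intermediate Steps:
s = -91 (s = Add(3, -94) = -91)
h = -28032 (h = Add(3, Mul(-1, 28035)) = Add(3, -28035) = -28032)
S = Rational(91, 6593) (S = Mul(-91, Pow(-6593, -1)) = Mul(-91, Rational(-1, 6593)) = Rational(91, 6593) ≈ 0.013803)
Add(S, h) = Add(Rational(91, 6593), -28032) = Rational(-184814885, 6593)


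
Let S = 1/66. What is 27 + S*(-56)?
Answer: 863/33 ≈ 26.152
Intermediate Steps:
S = 1/66 ≈ 0.015152
27 + S*(-56) = 27 + (1/66)*(-56) = 27 - 28/33 = 863/33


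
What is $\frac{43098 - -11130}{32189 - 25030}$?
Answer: $\frac{54228}{7159} \approx 7.5748$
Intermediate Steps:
$\frac{43098 - -11130}{32189 - 25030} = \frac{43098 + \left(-12558 + 23688\right)}{7159} = \left(43098 + 11130\right) \frac{1}{7159} = 54228 \cdot \frac{1}{7159} = \frac{54228}{7159}$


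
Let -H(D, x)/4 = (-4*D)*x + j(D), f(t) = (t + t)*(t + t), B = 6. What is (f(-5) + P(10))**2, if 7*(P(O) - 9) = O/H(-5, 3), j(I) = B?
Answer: 10142705521/853776 ≈ 11880.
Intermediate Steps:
j(I) = 6
f(t) = 4*t**2 (f(t) = (2*t)*(2*t) = 4*t**2)
H(D, x) = -24 + 16*D*x (H(D, x) = -4*((-4*D)*x + 6) = -4*(-4*D*x + 6) = -4*(6 - 4*D*x) = -24 + 16*D*x)
P(O) = 9 - O/1848 (P(O) = 9 + (O/(-24 + 16*(-5)*3))/7 = 9 + (O/(-24 - 240))/7 = 9 + (O/(-264))/7 = 9 + (O*(-1/264))/7 = 9 + (-O/264)/7 = 9 - O/1848)
(f(-5) + P(10))**2 = (4*(-5)**2 + (9 - 1/1848*10))**2 = (4*25 + (9 - 5/924))**2 = (100 + 8311/924)**2 = (100711/924)**2 = 10142705521/853776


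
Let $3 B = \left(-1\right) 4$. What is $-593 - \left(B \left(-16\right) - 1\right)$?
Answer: $- \frac{1840}{3} \approx -613.33$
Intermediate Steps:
$B = - \frac{4}{3}$ ($B = \frac{\left(-1\right) 4}{3} = \frac{1}{3} \left(-4\right) = - \frac{4}{3} \approx -1.3333$)
$-593 - \left(B \left(-16\right) - 1\right) = -593 - \left(\left(- \frac{4}{3}\right) \left(-16\right) - 1\right) = -593 - \left(\frac{64}{3} - 1\right) = -593 - \frac{61}{3} = - \frac{1840}{3}$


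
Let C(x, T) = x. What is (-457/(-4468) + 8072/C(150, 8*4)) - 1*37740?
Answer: -12628606877/335100 ≈ -37686.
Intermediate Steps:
(-457/(-4468) + 8072/C(150, 8*4)) - 1*37740 = (-457/(-4468) + 8072/150) - 1*37740 = (-457*(-1/4468) + 8072*(1/150)) - 37740 = (457/4468 + 4036/75) - 37740 = 18067123/335100 - 37740 = -12628606877/335100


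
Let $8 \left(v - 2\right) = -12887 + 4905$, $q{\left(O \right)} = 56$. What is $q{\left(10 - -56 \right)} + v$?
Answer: $- \frac{3759}{4} \approx -939.75$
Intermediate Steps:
$v = - \frac{3983}{4}$ ($v = 2 + \frac{-12887 + 4905}{8} = 2 + \frac{1}{8} \left(-7982\right) = 2 - \frac{3991}{4} = - \frac{3983}{4} \approx -995.75$)
$q{\left(10 - -56 \right)} + v = 56 - \frac{3983}{4} = - \frac{3759}{4}$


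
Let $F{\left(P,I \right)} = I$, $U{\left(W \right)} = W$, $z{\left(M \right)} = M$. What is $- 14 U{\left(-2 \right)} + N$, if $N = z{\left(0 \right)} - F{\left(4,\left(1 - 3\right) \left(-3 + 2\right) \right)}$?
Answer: $26$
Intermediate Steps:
$N = -2$ ($N = 0 - \left(1 - 3\right) \left(-3 + 2\right) = 0 - \left(-2\right) \left(-1\right) = 0 - 2 = -2$)
$- 14 U{\left(-2 \right)} + N = \left(-14\right) \left(-2\right) - 2 = 28 - 2 = 26$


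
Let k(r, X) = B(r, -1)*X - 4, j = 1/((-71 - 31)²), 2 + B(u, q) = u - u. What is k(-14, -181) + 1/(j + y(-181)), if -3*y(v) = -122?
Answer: 151479130/423097 ≈ 358.02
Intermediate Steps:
y(v) = 122/3 (y(v) = -⅓*(-122) = 122/3)
B(u, q) = -2 (B(u, q) = -2 + (u - u) = -2 + 0 = -2)
j = 1/10404 (j = 1/((-102)²) = 1/10404 ≈ 9.6117e-5)
k(r, X) = -4 - 2*X (k(r, X) = -2*X - 4 = -4 - 2*X)
k(-14, -181) + 1/(j + y(-181)) = (-4 - 2*(-181)) + 1/(1/10404 + 122/3) = (-4 + 362) + 1/(423097/10404) = 358 + 10404/423097 = 151479130/423097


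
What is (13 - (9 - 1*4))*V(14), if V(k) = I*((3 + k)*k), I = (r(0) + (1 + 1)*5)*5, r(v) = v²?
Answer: 95200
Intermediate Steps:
I = 50 (I = (0² + (1 + 1)*5)*5 = (0 + 2*5)*5 = (0 + 10)*5 = 10*5 = 50)
V(k) = 50*k*(3 + k) (V(k) = 50*((3 + k)*k) = 50*(k*(3 + k)) = 50*k*(3 + k))
(13 - (9 - 1*4))*V(14) = (13 - (9 - 1*4))*(50*14*(3 + 14)) = (13 - (9 - 4))*(50*14*17) = (13 - 1*5)*11900 = (13 - 5)*11900 = 8*11900 = 95200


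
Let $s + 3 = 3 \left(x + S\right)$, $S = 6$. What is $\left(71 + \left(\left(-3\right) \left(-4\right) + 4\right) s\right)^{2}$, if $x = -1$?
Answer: $69169$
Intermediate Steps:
$s = 12$ ($s = -3 + 3 \left(-1 + 6\right) = -3 + 3 \cdot 5 = -3 + 15 = 12$)
$\left(71 + \left(\left(-3\right) \left(-4\right) + 4\right) s\right)^{2} = \left(71 + \left(\left(-3\right) \left(-4\right) + 4\right) 12\right)^{2} = \left(71 + \left(12 + 4\right) 12\right)^{2} = \left(71 + 16 \cdot 12\right)^{2} = \left(71 + 192\right)^{2} = 263^{2} = 69169$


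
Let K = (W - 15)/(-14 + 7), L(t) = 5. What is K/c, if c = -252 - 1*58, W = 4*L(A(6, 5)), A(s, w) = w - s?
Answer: 1/434 ≈ 0.0023041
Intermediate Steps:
W = 20 (W = 4*5 = 20)
K = -5/7 (K = (20 - 15)/(-14 + 7) = 5/(-7) = 5*(-⅐) = -5/7 ≈ -0.71429)
c = -310 (c = -252 - 58 = -310)
K/c = -5/7/(-310) = -5/7*(-1/310) = 1/434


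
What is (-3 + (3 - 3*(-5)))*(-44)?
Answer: -660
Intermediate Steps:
(-3 + (3 - 3*(-5)))*(-44) = (-3 + (3 + 15))*(-44) = (-3 + 18)*(-44) = 15*(-44) = -660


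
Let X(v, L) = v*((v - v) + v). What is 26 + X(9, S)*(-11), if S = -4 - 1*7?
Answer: -865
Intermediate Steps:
S = -11 (S = -4 - 7 = -11)
X(v, L) = v² (X(v, L) = v*(0 + v) = v*v = v²)
26 + X(9, S)*(-11) = 26 + 9²*(-11) = 26 + 81*(-11) = 26 - 891 = -865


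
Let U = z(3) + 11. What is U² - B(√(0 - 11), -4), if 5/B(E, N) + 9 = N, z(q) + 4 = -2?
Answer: 330/13 ≈ 25.385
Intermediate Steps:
z(q) = -6 (z(q) = -4 - 2 = -6)
B(E, N) = 5/(-9 + N)
U = 5 (U = -6 + 11 = 5)
U² - B(√(0 - 11), -4) = 5² - 5/(-9 - 4) = 25 - 5/(-13) = 25 - 5*(-1)/13 = 25 - 1*(-5/13) = 25 + 5/13 = 330/13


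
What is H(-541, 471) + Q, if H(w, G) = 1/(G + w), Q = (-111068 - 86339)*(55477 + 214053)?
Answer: -3724497609701/70 ≈ -5.3207e+10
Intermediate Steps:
Q = -53207108710 (Q = -197407*269530 = -53207108710)
H(-541, 471) + Q = 1/(471 - 541) - 53207108710 = 1/(-70) - 53207108710 = -1/70 - 53207108710 = -3724497609701/70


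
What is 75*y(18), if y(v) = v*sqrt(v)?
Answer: 4050*sqrt(2) ≈ 5727.6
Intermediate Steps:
y(v) = v**(3/2)
75*y(18) = 75*18**(3/2) = 75*(54*sqrt(2)) = 4050*sqrt(2)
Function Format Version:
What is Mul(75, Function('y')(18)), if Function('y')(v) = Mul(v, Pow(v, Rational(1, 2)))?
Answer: Mul(4050, Pow(2, Rational(1, 2))) ≈ 5727.6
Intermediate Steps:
Function('y')(v) = Pow(v, Rational(3, 2))
Mul(75, Function('y')(18)) = Mul(75, Pow(18, Rational(3, 2))) = Mul(75, Mul(54, Pow(2, Rational(1, 2)))) = Mul(4050, Pow(2, Rational(1, 2)))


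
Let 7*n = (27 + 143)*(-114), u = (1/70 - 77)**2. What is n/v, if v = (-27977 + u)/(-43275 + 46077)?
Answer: 38011932000/108045979 ≈ 351.81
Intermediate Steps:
u = 29041321/4900 (u = (1/70 - 77)**2 = (-5389/70)**2 = 29041321/4900 ≈ 5926.8)
n = -19380/7 (n = ((27 + 143)*(-114))/7 = (170*(-114))/7 = (1/7)*(-19380) = -19380/7 ≈ -2768.6)
v = -108045979/13729800 (v = (-27977 + 29041321/4900)/(-43275 + 46077) = -108045979/4900/2802 = -108045979/4900*1/2802 = -108045979/13729800 ≈ -7.8695)
n/v = -19380/(7*(-108045979/13729800)) = -19380/7*(-13729800/108045979) = 38011932000/108045979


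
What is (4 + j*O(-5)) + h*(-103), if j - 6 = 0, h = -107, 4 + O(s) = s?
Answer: 10971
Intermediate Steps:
O(s) = -4 + s
j = 6 (j = 6 + 0 = 6)
(4 + j*O(-5)) + h*(-103) = (4 + 6*(-4 - 5)) - 107*(-103) = (4 + 6*(-9)) + 11021 = (4 - 54) + 11021 = -50 + 11021 = 10971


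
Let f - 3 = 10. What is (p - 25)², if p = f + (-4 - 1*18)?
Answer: 1156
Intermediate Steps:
f = 13 (f = 3 + 10 = 13)
p = -9 (p = 13 + (-4 - 1*18) = 13 + (-4 - 18) = 13 - 22 = -9)
(p - 25)² = (-9 - 25)² = (-34)² = 1156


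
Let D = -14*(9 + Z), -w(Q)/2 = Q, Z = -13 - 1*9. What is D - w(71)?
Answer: 324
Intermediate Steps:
Z = -22 (Z = -13 - 9 = -22)
w(Q) = -2*Q
D = 182 (D = -14*(9 - 22) = -14*(-13) = 182)
D - w(71) = 182 - (-2)*71 = 182 - 1*(-142) = 182 + 142 = 324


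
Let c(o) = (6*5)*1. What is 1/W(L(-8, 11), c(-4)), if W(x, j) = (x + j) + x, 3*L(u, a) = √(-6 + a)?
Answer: 27/808 - 3*√5/4040 ≈ 0.031755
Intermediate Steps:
L(u, a) = √(-6 + a)/3
c(o) = 30 (c(o) = 30*1 = 30)
W(x, j) = j + 2*x (W(x, j) = (j + x) + x = j + 2*x)
1/W(L(-8, 11), c(-4)) = 1/(30 + 2*(√(-6 + 11)/3)) = 1/(30 + 2*(√5/3)) = 1/(30 + 2*√5/3)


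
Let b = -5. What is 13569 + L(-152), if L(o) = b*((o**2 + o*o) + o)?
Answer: -216711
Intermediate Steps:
L(o) = -10*o**2 - 5*o (L(o) = -5*((o**2 + o*o) + o) = -5*((o**2 + o**2) + o) = -5*(2*o**2 + o) = -5*(o + 2*o**2) = -10*o**2 - 5*o)
13569 + L(-152) = 13569 - 5*(-152)*(1 + 2*(-152)) = 13569 - 5*(-152)*(1 - 304) = 13569 - 5*(-152)*(-303) = 13569 - 230280 = -216711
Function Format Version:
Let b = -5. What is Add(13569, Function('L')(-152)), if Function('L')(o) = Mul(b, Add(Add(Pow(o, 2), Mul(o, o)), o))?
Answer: -216711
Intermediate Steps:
Function('L')(o) = Add(Mul(-10, Pow(o, 2)), Mul(-5, o)) (Function('L')(o) = Mul(-5, Add(Add(Pow(o, 2), Mul(o, o)), o)) = Mul(-5, Add(Add(Pow(o, 2), Pow(o, 2)), o)) = Mul(-5, Add(Mul(2, Pow(o, 2)), o)) = Mul(-5, Add(o, Mul(2, Pow(o, 2)))) = Add(Mul(-10, Pow(o, 2)), Mul(-5, o)))
Add(13569, Function('L')(-152)) = Add(13569, Mul(-5, -152, Add(1, Mul(2, -152)))) = Add(13569, Mul(-5, -152, Add(1, -304))) = Add(13569, Mul(-5, -152, -303)) = Add(13569, -230280) = -216711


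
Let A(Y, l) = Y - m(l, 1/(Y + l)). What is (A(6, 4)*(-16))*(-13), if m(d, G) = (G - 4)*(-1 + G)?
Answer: 12948/25 ≈ 517.92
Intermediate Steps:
m(d, G) = (-1 + G)*(-4 + G) (m(d, G) = (-4 + G)*(-1 + G) = (-1 + G)*(-4 + G))
A(Y, l) = -4 + Y - 1/(Y + l)² + 5/(Y + l) (A(Y, l) = Y - (4 + (1/(Y + l))² - 5/(Y + l)) = Y - (4 + (Y + l)⁻² - 5/(Y + l)) = Y + (-4 - 1/(Y + l)² + 5/(Y + l)) = -4 + Y - 1/(Y + l)² + 5/(Y + l))
(A(6, 4)*(-16))*(-13) = ((-4 + 6 + 5/(6 + 4) - 1*6/(6 + 4)³ - 1*4/(6 + 4)³)*(-16))*(-13) = ((-4 + 6 + 5/10 - 1*6/10³ - 1*4/10³)*(-16))*(-13) = ((-4 + 6 + 5*(⅒) - 1*6*1/1000 - 1*4*1/1000)*(-16))*(-13) = ((-4 + 6 + ½ - 3/500 - 1/250)*(-16))*(-13) = ((249/100)*(-16))*(-13) = -996/25*(-13) = 12948/25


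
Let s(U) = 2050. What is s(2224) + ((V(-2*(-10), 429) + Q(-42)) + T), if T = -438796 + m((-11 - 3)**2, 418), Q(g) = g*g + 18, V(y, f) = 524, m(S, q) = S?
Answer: -434244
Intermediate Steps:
Q(g) = 18 + g**2 (Q(g) = g**2 + 18 = 18 + g**2)
T = -438600 (T = -438796 + (-11 - 3)**2 = -438796 + (-14)**2 = -438796 + 196 = -438600)
s(2224) + ((V(-2*(-10), 429) + Q(-42)) + T) = 2050 + ((524 + (18 + (-42)**2)) - 438600) = 2050 + ((524 + (18 + 1764)) - 438600) = 2050 + ((524 + 1782) - 438600) = 2050 + (2306 - 438600) = 2050 - 436294 = -434244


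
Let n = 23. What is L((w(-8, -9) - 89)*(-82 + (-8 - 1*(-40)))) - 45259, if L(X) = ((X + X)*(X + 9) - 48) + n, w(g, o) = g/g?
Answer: 38753916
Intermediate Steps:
w(g, o) = 1
L(X) = -25 + 2*X*(9 + X) (L(X) = ((X + X)*(X + 9) - 48) + 23 = ((2*X)*(9 + X) - 48) + 23 = (2*X*(9 + X) - 48) + 23 = (-48 + 2*X*(9 + X)) + 23 = -25 + 2*X*(9 + X))
L((w(-8, -9) - 89)*(-82 + (-8 - 1*(-40)))) - 45259 = (-25 + 2*((1 - 89)*(-82 + (-8 - 1*(-40))))² + 18*((1 - 89)*(-82 + (-8 - 1*(-40))))) - 45259 = (-25 + 2*(-88*(-82 + (-8 + 40)))² + 18*(-88*(-82 + (-8 + 40)))) - 45259 = (-25 + 2*(-88*(-82 + 32))² + 18*(-88*(-82 + 32))) - 45259 = (-25 + 2*(-88*(-50))² + 18*(-88*(-50))) - 45259 = (-25 + 2*4400² + 18*4400) - 45259 = (-25 + 2*19360000 + 79200) - 45259 = (-25 + 38720000 + 79200) - 45259 = 38799175 - 45259 = 38753916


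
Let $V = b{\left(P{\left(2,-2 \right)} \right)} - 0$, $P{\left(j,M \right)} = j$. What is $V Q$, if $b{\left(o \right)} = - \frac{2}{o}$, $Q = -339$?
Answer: $339$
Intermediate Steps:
$V = -1$ ($V = - \frac{2}{2} - 0 = \left(-2\right) \frac{1}{2} + 0 = -1 + 0 = -1$)
$V Q = \left(-1\right) \left(-339\right) = 339$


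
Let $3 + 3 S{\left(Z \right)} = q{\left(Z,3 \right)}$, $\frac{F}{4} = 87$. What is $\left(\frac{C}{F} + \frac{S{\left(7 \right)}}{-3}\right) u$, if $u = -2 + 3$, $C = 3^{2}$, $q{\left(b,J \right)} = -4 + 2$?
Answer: $\frac{607}{1044} \approx 0.58142$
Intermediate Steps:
$F = 348$ ($F = 4 \cdot 87 = 348$)
$q{\left(b,J \right)} = -2$
$C = 9$
$S{\left(Z \right)} = - \frac{5}{3}$ ($S{\left(Z \right)} = -1 + \frac{1}{3} \left(-2\right) = -1 - \frac{2}{3} = - \frac{5}{3}$)
$u = 1$
$\left(\frac{C}{F} + \frac{S{\left(7 \right)}}{-3}\right) u = \left(\frac{9}{348} - \frac{5}{3 \left(-3\right)}\right) 1 = \left(9 \cdot \frac{1}{348} - - \frac{5}{9}\right) 1 = \left(\frac{3}{116} + \frac{5}{9}\right) 1 = \frac{607}{1044} \cdot 1 = \frac{607}{1044}$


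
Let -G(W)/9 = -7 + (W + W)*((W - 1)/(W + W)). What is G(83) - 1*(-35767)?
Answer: 35092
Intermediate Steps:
G(W) = 72 - 9*W (G(W) = -9*(-7 + (W + W)*((W - 1)/(W + W))) = -9*(-7 + (2*W)*((-1 + W)/((2*W)))) = -9*(-7 + (2*W)*((-1 + W)*(1/(2*W)))) = -9*(-7 + (2*W)*((-1 + W)/(2*W))) = -9*(-7 + (-1 + W)) = -9*(-8 + W) = 72 - 9*W)
G(83) - 1*(-35767) = (72 - 9*83) - 1*(-35767) = (72 - 747) + 35767 = -675 + 35767 = 35092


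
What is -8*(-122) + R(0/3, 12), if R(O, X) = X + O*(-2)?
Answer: 988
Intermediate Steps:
R(O, X) = X - 2*O
-8*(-122) + R(0/3, 12) = -8*(-122) + (12 - 0/3) = 976 + (12 - 0/3) = 976 + (12 - 2*0) = 976 + (12 + 0) = 976 + 12 = 988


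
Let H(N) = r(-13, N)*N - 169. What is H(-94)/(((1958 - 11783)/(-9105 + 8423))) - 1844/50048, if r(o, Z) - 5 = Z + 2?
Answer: 68337741331/122930400 ≈ 555.91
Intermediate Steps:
r(o, Z) = 7 + Z (r(o, Z) = 5 + (Z + 2) = 5 + (2 + Z) = 7 + Z)
H(N) = -169 + N*(7 + N) (H(N) = (7 + N)*N - 169 = N*(7 + N) - 169 = -169 + N*(7 + N))
H(-94)/(((1958 - 11783)/(-9105 + 8423))) - 1844/50048 = (-169 - 94*(7 - 94))/(((1958 - 11783)/(-9105 + 8423))) - 1844/50048 = (-169 - 94*(-87))/((-9825/(-682))) - 1844*1/50048 = (-169 + 8178)/((-9825*(-1/682))) - 461/12512 = 8009/(9825/682) - 461/12512 = 8009*(682/9825) - 461/12512 = 5462138/9825 - 461/12512 = 68337741331/122930400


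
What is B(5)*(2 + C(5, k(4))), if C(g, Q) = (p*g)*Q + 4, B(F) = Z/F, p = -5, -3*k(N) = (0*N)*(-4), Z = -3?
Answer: -18/5 ≈ -3.6000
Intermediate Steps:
k(N) = 0 (k(N) = -0*N*(-4)/3 = -0*(-4) = -1/3*0 = 0)
B(F) = -3/F
C(g, Q) = 4 - 5*Q*g (C(g, Q) = (-5*g)*Q + 4 = -5*Q*g + 4 = 4 - 5*Q*g)
B(5)*(2 + C(5, k(4))) = (-3/5)*(2 + (4 - 5*0*5)) = (-3*1/5)*(2 + (4 + 0)) = -3*(2 + 4)/5 = -3/5*6 = -18/5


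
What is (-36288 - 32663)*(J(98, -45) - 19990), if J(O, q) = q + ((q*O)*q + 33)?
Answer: -12304168048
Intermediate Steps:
J(O, q) = 33 + q + O*q² (J(O, q) = q + ((O*q)*q + 33) = q + (O*q² + 33) = q + (33 + O*q²) = 33 + q + O*q²)
(-36288 - 32663)*(J(98, -45) - 19990) = (-36288 - 32663)*((33 - 45 + 98*(-45)²) - 19990) = -68951*((33 - 45 + 98*2025) - 19990) = -68951*((33 - 45 + 198450) - 19990) = -68951*(198438 - 19990) = -68951*178448 = -12304168048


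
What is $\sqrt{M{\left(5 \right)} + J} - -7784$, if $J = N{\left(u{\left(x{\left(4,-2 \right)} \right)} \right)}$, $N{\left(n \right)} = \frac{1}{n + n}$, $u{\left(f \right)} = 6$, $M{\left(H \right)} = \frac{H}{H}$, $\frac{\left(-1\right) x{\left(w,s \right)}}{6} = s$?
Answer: $7784 + \frac{\sqrt{39}}{6} \approx 7785.0$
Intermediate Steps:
$x{\left(w,s \right)} = - 6 s$
$M{\left(H \right)} = 1$
$N{\left(n \right)} = \frac{1}{2 n}$
$J = \frac{1}{12}$ ($J = \frac{1}{2 \cdot 6} = \frac{1}{2} \cdot \frac{1}{6} = \frac{1}{12} \approx 0.083333$)
$\sqrt{M{\left(5 \right)} + J} - -7784 = \sqrt{1 + \frac{1}{12}} - -7784 = \sqrt{\frac{13}{12}} + 7784 = \frac{\sqrt{39}}{6} + 7784 = 7784 + \frac{\sqrt{39}}{6}$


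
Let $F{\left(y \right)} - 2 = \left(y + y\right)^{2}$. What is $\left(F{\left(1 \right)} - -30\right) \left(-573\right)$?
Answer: $-20628$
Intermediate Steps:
$F{\left(y \right)} = 2 + 4 y^{2}$ ($F{\left(y \right)} = 2 + \left(y + y\right)^{2} = 2 + \left(2 y\right)^{2} = 2 + 4 y^{2}$)
$\left(F{\left(1 \right)} - -30\right) \left(-573\right) = \left(\left(2 + 4 \cdot 1^{2}\right) - -30\right) \left(-573\right) = \left(\left(2 + 4 \cdot 1\right) + 30\right) \left(-573\right) = \left(\left(2 + 4\right) + 30\right) \left(-573\right) = \left(6 + 30\right) \left(-573\right) = 36 \left(-573\right) = -20628$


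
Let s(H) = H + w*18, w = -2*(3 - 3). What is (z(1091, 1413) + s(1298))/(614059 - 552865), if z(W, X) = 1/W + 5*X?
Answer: 4562017/33381327 ≈ 0.13666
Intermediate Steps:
w = 0 (w = -2*0 = 0)
s(H) = H (s(H) = H + 0*18 = H + 0 = H)
(z(1091, 1413) + s(1298))/(614059 - 552865) = ((1/1091 + 5*1413) + 1298)/(614059 - 552865) = ((1/1091 + 7065) + 1298)/61194 = (7707916/1091 + 1298)*(1/61194) = (9124034/1091)*(1/61194) = 4562017/33381327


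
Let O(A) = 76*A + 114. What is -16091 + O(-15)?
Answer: -17117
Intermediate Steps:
O(A) = 114 + 76*A
-16091 + O(-15) = -16091 + (114 + 76*(-15)) = -16091 + (114 - 1140) = -16091 - 1026 = -17117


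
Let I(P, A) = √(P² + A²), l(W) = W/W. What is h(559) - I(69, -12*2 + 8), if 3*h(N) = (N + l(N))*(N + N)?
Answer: 626080/3 - √5017 ≈ 2.0862e+5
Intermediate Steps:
l(W) = 1
h(N) = 2*N*(1 + N)/3 (h(N) = ((N + 1)*(N + N))/3 = ((1 + N)*(2*N))/3 = (2*N*(1 + N))/3 = 2*N*(1 + N)/3)
I(P, A) = √(A² + P²)
h(559) - I(69, -12*2 + 8) = (⅔)*559*(1 + 559) - √((-12*2 + 8)² + 69²) = (⅔)*559*560 - √((-24 + 8)² + 4761) = 626080/3 - √((-16)² + 4761) = 626080/3 - √(256 + 4761) = 626080/3 - √5017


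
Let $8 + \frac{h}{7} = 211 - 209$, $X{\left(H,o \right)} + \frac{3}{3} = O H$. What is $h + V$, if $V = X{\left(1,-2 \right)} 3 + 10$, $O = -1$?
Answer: $-38$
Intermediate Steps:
$X{\left(H,o \right)} = -1 - H$
$V = 4$ ($V = \left(-1 - 1\right) 3 + 10 = \left(-2\right) 3 + 10 = -6 + 10 = 4$)
$h = -42$ ($h = -56 + 7 \left(211 - 209\right) = -56 + 7 \cdot 2 = -56 + 14 = -42$)
$h + V = -42 + 4 = -38$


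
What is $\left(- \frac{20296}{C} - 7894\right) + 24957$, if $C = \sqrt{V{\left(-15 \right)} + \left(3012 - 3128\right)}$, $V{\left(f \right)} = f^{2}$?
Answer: $17063 - \frac{20296 \sqrt{109}}{109} \approx 15119.0$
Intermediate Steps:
$C = \sqrt{109}$ ($C = \sqrt{\left(-15\right)^{2} + \left(3012 - 3128\right)} = \sqrt{225 + \left(3012 - 3128\right)} = \sqrt{225 - 116} = \sqrt{109} \approx 10.44$)
$\left(- \frac{20296}{C} - 7894\right) + 24957 = \left(- \frac{20296}{\sqrt{109}} - 7894\right) + 24957 = \left(- 20296 \frac{\sqrt{109}}{109} - 7894\right) + 24957 = \left(- \frac{20296 \sqrt{109}}{109} - 7894\right) + 24957 = \left(-7894 - \frac{20296 \sqrt{109}}{109}\right) + 24957 = 17063 - \frac{20296 \sqrt{109}}{109}$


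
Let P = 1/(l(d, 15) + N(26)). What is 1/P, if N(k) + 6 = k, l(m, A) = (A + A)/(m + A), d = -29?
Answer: 125/7 ≈ 17.857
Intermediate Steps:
l(m, A) = 2*A/(A + m) (l(m, A) = (2*A)/(A + m) = 2*A/(A + m))
N(k) = -6 + k
P = 7/125 (P = 1/(2*15/(15 - 29) + (-6 + 26)) = 1/(2*15/(-14) + 20) = 1/(2*15*(-1/14) + 20) = 1/(-15/7 + 20) = 1/(125/7) = 7/125 ≈ 0.056000)
1/P = 1/(7/125) = 125/7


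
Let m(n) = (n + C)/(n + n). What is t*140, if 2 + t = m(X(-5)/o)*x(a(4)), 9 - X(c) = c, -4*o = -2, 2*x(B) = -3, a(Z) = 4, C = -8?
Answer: -355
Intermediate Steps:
x(B) = -3/2 (x(B) = (1/2)*(-3) = -3/2)
o = 1/2 (o = -1/4*(-2) = 1/2 ≈ 0.50000)
X(c) = 9 - c
m(n) = (-8 + n)/(2*n) (m(n) = (n - 8)/(n + n) = (-8 + n)/((2*n)) = (-8 + n)*(1/(2*n)) = (-8 + n)/(2*n))
t = -71/28 (t = -2 + ((-8 + (9 - 1*(-5))/(1/2))/(2*(((9 - 1*(-5))/(1/2)))))*(-3/2) = -2 + ((-8 + (9 + 5)*2)/(2*(((9 + 5)*2))))*(-3/2) = -2 + ((-8 + 14*2)/(2*((14*2))))*(-3/2) = -2 + ((1/2)*(-8 + 28)/28)*(-3/2) = -2 + ((1/2)*(1/28)*20)*(-3/2) = -2 + (5/14)*(-3/2) = -2 - 15/28 = -71/28 ≈ -2.5357)
t*140 = -71/28*140 = -355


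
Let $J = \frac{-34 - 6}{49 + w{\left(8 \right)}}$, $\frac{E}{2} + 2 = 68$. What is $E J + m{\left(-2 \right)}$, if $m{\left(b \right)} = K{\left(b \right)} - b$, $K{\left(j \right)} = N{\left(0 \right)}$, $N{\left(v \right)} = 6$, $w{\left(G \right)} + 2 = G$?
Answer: $-88$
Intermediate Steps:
$E = 132$ ($E = -4 + 2 \cdot 68 = -4 + 136 = 132$)
$w{\left(G \right)} = -2 + G$
$K{\left(j \right)} = 6$
$J = - \frac{8}{11}$ ($J = \frac{-34 - 6}{49 + \left(-2 + 8\right)} = - \frac{40}{49 + 6} = - \frac{40}{55} = \left(-40\right) \frac{1}{55} = - \frac{8}{11} \approx -0.72727$)
$m{\left(b \right)} = 6 - b$
$E J + m{\left(-2 \right)} = 132 \left(- \frac{8}{11}\right) + \left(6 - -2\right) = -96 + \left(6 + 2\right) = -96 + 8 = -88$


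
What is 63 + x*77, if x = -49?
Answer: -3710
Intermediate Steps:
63 + x*77 = 63 - 49*77 = 63 - 3773 = -3710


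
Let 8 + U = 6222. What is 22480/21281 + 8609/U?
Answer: 24838373/10172318 ≈ 2.4418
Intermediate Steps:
U = 6214 (U = -8 + 6222 = 6214)
22480/21281 + 8609/U = 22480/21281 + 8609/6214 = 24838373/10172318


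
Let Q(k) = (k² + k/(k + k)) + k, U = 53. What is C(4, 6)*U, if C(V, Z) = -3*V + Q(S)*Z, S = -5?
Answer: 5883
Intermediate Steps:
Q(k) = ½ + k + k² (Q(k) = (k² + k/((2*k))) + k = (k² + (1/(2*k))*k) + k = (k² + ½) + k = (½ + k²) + k = ½ + k + k²)
C(V, Z) = -3*V + 41*Z/2 (C(V, Z) = -3*V + (½ - 5 + (-5)²)*Z = -3*V + (½ - 5 + 25)*Z = -3*V + 41*Z/2)
C(4, 6)*U = (-3*4 + (41/2)*6)*53 = (-12 + 123)*53 = 111*53 = 5883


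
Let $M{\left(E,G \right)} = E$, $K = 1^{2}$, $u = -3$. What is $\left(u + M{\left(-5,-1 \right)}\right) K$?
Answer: $-8$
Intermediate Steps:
$K = 1$
$\left(u + M{\left(-5,-1 \right)}\right) K = \left(-3 - 5\right) 1 = \left(-8\right) 1 = -8$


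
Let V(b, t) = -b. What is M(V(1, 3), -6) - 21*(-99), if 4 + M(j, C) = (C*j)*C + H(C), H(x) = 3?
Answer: 2042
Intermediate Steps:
M(j, C) = -1 + j*C² (M(j, C) = -4 + ((C*j)*C + 3) = -4 + (j*C² + 3) = -4 + (3 + j*C²) = -1 + j*C²)
M(V(1, 3), -6) - 21*(-99) = (-1 - 1*1*(-6)²) - 21*(-99) = (-1 - 1*36) + 2079 = (-1 - 36) + 2079 = -37 + 2079 = 2042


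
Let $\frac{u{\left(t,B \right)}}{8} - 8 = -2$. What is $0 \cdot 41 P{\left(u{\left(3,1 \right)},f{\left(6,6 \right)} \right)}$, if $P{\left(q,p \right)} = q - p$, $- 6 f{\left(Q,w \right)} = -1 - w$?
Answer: $0$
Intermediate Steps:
$f{\left(Q,w \right)} = \frac{1}{6} + \frac{w}{6}$ ($f{\left(Q,w \right)} = - \frac{-1 - w}{6} = \frac{1}{6} + \frac{w}{6}$)
$u{\left(t,B \right)} = 48$ ($u{\left(t,B \right)} = 64 + 8 \left(-2\right) = 64 - 16 = 48$)
$0 \cdot 41 P{\left(u{\left(3,1 \right)},f{\left(6,6 \right)} \right)} = 0 \cdot 41 \left(48 - \left(\frac{1}{6} + \frac{1}{6} \cdot 6\right)\right) = 0 \left(48 - \left(\frac{1}{6} + 1\right)\right) = 0 \left(48 - \frac{7}{6}\right) = 0 \cdot \frac{281}{6} = 0$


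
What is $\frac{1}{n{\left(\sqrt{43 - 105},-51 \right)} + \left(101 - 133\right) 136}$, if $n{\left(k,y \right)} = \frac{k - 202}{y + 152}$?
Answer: $- \frac{22207577}{96691790289} - \frac{101 i \sqrt{62}}{193383580578} \approx -0.00022967 - 4.1124 \cdot 10^{-9} i$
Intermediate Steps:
$n{\left(k,y \right)} = \frac{-202 + k}{152 + y}$
$\frac{1}{n{\left(\sqrt{43 - 105},-51 \right)} + \left(101 - 133\right) 136} = \frac{1}{\frac{-202 + \sqrt{43 - 105}}{152 - 51} + \left(101 - 133\right) 136} = \frac{1}{\frac{-202 + \sqrt{-62}}{101} - 4352} = \frac{1}{\frac{-202 + i \sqrt{62}}{101} - 4352} = \frac{1}{\left(-2 + \frac{i \sqrt{62}}{101}\right) - 4352} = \frac{1}{-4354 + \frac{i \sqrt{62}}{101}}$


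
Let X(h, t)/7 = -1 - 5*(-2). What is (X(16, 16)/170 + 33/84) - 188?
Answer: -445623/2380 ≈ -187.24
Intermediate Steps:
X(h, t) = 63 (X(h, t) = 7*(-1 - 5*(-2)) = 7*(-1 + 10) = 7*9 = 63)
(X(16, 16)/170 + 33/84) - 188 = (63/170 + 33/84) - 188 = (63*(1/170) + 33*(1/84)) - 188 = (63/170 + 11/28) - 188 = 1817/2380 - 188 = -445623/2380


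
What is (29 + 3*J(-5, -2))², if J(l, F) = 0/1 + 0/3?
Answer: 841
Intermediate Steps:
J(l, F) = 0 (J(l, F) = 0*1 + 0*(⅓) = 0 + 0 = 0)
(29 + 3*J(-5, -2))² = (29 + 3*0)² = (29 + 0)² = 29² = 841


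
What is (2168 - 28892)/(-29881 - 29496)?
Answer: 26724/59377 ≈ 0.45007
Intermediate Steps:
(2168 - 28892)/(-29881 - 29496) = -26724/(-59377) = -26724*(-1/59377) = 26724/59377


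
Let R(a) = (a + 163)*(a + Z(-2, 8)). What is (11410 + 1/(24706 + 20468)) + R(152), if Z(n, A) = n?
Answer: 2649906841/45174 ≈ 58660.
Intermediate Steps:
R(a) = (-2 + a)*(163 + a) (R(a) = (a + 163)*(a - 2) = (163 + a)*(-2 + a) = (-2 + a)*(163 + a))
(11410 + 1/(24706 + 20468)) + R(152) = (11410 + 1/(24706 + 20468)) + (-326 + 152**2 + 161*152) = (11410 + 1/45174) + (-326 + 23104 + 24472) = (11410 + 1/45174) + 47250 = 515435341/45174 + 47250 = 2649906841/45174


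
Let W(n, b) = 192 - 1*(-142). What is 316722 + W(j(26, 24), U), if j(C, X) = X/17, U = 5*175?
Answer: 317056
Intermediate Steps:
U = 875
j(C, X) = X/17 (j(C, X) = X*(1/17) = X/17)
W(n, b) = 334 (W(n, b) = 192 + 142 = 334)
316722 + W(j(26, 24), U) = 316722 + 334 = 317056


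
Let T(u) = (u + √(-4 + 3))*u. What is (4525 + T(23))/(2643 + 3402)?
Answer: 5054/6045 + 23*I/6045 ≈ 0.83606 + 0.0038048*I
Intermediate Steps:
T(u) = u*(I + u) (T(u) = (u + √(-1))*u = (u + I)*u = (I + u)*u = u*(I + u))
(4525 + T(23))/(2643 + 3402) = (4525 + 23*(I + 23))/(2643 + 3402) = (4525 + 23*(23 + I))/6045 = (4525 + (529 + 23*I))*(1/6045) = (5054 + 23*I)*(1/6045) = 5054/6045 + 23*I/6045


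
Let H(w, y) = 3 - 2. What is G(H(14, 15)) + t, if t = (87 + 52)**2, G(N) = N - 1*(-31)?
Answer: 19353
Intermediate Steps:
H(w, y) = 1
G(N) = 31 + N (G(N) = N + 31 = 31 + N)
t = 19321 (t = 139**2 = 19321)
G(H(14, 15)) + t = (31 + 1) + 19321 = 32 + 19321 = 19353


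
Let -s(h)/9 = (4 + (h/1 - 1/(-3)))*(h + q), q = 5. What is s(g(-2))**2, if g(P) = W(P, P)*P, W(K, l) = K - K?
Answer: 38025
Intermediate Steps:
W(K, l) = 0
g(P) = 0 (g(P) = 0*P = 0)
s(h) = -9*(5 + h)*(13/3 + h) (s(h) = -9*(4 + (h/1 - 1/(-3)))*(h + 5) = -9*(4 + (h*1 - 1*(-1/3)))*(5 + h) = -9*(4 + (h + 1/3))*(5 + h) = -9*(4 + (1/3 + h))*(5 + h) = -9*(13/3 + h)*(5 + h) = -9*(5 + h)*(13/3 + h))
s(g(-2))**2 = (-195 - 84*0 - 9*0**2)**2 = (-195 + 0 - 9*0)**2 = (-195 + 0 + 0)**2 = (-195)**2 = 38025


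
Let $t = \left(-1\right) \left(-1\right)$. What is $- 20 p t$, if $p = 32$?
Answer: $-640$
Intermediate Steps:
$t = 1$
$- 20 p t = \left(-20\right) 32 \cdot 1 = \left(-640\right) 1 = -640$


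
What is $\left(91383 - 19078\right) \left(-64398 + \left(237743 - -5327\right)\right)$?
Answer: $12918878960$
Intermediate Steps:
$\left(91383 - 19078\right) \left(-64398 + \left(237743 - -5327\right)\right) = 72305 \left(-64398 + \left(237743 + 5327\right)\right) = 72305 \left(-64398 + 243070\right) = 72305 \cdot 178672 = 12918878960$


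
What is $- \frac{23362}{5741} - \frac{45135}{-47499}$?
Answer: $- \frac{283517201}{90897253} \approx -3.1191$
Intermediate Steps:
$- \frac{23362}{5741} - \frac{45135}{-47499} = \left(-23362\right) \frac{1}{5741} - - \frac{15045}{15833} = - \frac{23362}{5741} + \frac{15045}{15833} = - \frac{283517201}{90897253}$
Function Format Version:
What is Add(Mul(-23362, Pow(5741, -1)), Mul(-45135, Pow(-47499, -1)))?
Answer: Rational(-283517201, 90897253) ≈ -3.1191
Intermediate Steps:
Add(Mul(-23362, Pow(5741, -1)), Mul(-45135, Pow(-47499, -1))) = Add(Mul(-23362, Rational(1, 5741)), Mul(-45135, Rational(-1, 47499))) = Add(Rational(-23362, 5741), Rational(15045, 15833)) = Rational(-283517201, 90897253)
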